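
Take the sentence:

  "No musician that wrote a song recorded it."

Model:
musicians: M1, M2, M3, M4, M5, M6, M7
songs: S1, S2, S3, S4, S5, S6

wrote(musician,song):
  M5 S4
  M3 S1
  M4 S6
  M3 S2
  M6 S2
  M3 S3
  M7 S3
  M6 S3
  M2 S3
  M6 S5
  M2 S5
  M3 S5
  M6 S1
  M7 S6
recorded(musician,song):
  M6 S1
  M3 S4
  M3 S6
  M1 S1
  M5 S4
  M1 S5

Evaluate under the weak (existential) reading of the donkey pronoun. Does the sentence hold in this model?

"it" takes "a song" as antecedent — a donkey pronoun bound across the clause boundary.
Truth condition: for no (m,s) with wrote(m,s) does recorded(m,s) hold.
Restrictor pairs — does the scope hold? (M2,S3):fails  (M2,S5):fails  (M3,S1):fails  (M3,S2):fails  (M3,S3):fails  (M3,S5):fails  (M4,S6):fails  (M5,S4):holds  (M6,S1):holds  (M6,S2):fails  (M6,S3):fails  (M6,S5):fails  (M7,S3):fails  (M7,S6):fails
Scope holds for 2 pair(s), so the sentence is false.

False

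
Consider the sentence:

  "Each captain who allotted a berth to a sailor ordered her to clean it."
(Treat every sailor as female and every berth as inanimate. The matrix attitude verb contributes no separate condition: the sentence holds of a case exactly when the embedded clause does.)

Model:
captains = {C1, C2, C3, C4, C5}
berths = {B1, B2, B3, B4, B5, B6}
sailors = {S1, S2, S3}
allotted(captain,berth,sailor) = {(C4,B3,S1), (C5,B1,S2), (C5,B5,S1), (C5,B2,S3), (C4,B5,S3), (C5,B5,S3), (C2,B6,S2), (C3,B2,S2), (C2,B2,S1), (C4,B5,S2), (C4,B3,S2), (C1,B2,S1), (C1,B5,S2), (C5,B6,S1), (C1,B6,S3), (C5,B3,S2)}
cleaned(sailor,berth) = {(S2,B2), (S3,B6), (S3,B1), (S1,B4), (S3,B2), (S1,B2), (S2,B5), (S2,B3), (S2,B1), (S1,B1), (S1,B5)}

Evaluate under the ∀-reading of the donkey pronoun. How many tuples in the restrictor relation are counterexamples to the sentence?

"her" takes "a sailor" as antecedent and "it" takes "a berth"; both are donkey pronouns co-varying with the restrictor.
Strong reading: for every (c,b,s) with allotted(c,b,s), cleaned(s,b).
Restrictor triples: (C1,B2,S1)→cleaned(S1,B2) ✓  (C1,B5,S2)→cleaned(S2,B5) ✓  (C1,B6,S3)→cleaned(S3,B6) ✓  (C2,B2,S1)→cleaned(S1,B2) ✓  (C2,B6,S2)→cleaned(S2,B6) ✗  (C3,B2,S2)→cleaned(S2,B2) ✓  (C4,B3,S1)→cleaned(S1,B3) ✗  (C4,B3,S2)→cleaned(S2,B3) ✓  (C4,B5,S2)→cleaned(S2,B5) ✓  (C4,B5,S3)→cleaned(S3,B5) ✗  (C5,B1,S2)→cleaned(S2,B1) ✓  (C5,B2,S3)→cleaned(S3,B2) ✓  (C5,B3,S2)→cleaned(S2,B3) ✓  (C5,B5,S1)→cleaned(S1,B5) ✓  (C5,B5,S3)→cleaned(S3,B5) ✗  (C5,B6,S1)→cleaned(S1,B6) ✗
Counterexamples (restrictor triples failing the scope): 5.

5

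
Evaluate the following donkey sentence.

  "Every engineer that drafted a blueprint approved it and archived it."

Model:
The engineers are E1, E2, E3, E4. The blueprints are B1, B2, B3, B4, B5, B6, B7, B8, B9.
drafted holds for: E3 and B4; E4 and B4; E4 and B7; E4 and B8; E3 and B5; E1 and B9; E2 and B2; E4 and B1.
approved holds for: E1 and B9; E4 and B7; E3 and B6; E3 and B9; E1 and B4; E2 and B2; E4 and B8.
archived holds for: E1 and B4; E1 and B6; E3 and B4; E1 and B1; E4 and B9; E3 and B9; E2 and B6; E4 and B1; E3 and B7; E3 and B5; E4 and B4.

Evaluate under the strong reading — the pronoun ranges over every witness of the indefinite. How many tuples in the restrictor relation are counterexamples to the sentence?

8

"it" takes "a blueprint" as antecedent — a donkey pronoun bound across the clause boundary.
Strong reading: for every (e,b) with drafted(e,b), approved(e,b) ∧ archived(e,b).
Restrictor pairs: (E1,B9) ✗  (E2,B2) ✗  (E3,B4) ✗  (E3,B5) ✗  (E4,B1) ✗  (E4,B4) ✗  (E4,B7) ✗  (E4,B8) ✗
Counterexamples (restrictor pairs failing the scope): 8.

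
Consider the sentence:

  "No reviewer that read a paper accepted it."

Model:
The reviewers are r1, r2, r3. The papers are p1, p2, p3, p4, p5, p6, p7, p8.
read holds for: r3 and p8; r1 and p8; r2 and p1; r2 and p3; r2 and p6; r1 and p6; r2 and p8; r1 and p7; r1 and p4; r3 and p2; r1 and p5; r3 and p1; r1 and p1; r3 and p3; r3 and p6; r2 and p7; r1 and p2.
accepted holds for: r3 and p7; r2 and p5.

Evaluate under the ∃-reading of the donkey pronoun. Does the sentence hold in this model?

True

"it" takes "a paper" as antecedent — a donkey pronoun bound across the clause boundary.
Truth condition: for no (r,p) with read(r,p) does accepted(r,p) hold.
Restrictor pairs — does the scope hold? (r1,p1):fails  (r1,p2):fails  (r1,p4):fails  (r1,p5):fails  (r1,p6):fails  (r1,p7):fails  (r1,p8):fails  (r2,p1):fails  (r2,p3):fails  (r2,p6):fails  (r2,p7):fails  (r2,p8):fails  (r3,p1):fails  (r3,p2):fails  (r3,p3):fails  (r3,p6):fails  (r3,p8):fails
Scope holds for no restrictor pair, so the sentence is true.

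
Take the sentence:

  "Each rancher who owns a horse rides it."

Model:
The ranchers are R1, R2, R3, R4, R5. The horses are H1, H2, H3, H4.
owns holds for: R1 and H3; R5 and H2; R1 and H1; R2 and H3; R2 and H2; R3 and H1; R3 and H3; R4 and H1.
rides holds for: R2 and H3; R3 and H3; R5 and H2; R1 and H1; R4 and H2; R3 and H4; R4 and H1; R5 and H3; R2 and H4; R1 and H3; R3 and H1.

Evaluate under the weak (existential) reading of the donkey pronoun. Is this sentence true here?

"it" takes "a horse" as antecedent — a donkey pronoun bound across the clause boundary.
Weak reading: every rancher r with some owns-horse has at least one owns-horse h such that rides(r,h).
Per rancher: R1:✓  R2:✓  R3:✓  R4:✓  R5:✓
Every rancher in the restrictor has a witness.

True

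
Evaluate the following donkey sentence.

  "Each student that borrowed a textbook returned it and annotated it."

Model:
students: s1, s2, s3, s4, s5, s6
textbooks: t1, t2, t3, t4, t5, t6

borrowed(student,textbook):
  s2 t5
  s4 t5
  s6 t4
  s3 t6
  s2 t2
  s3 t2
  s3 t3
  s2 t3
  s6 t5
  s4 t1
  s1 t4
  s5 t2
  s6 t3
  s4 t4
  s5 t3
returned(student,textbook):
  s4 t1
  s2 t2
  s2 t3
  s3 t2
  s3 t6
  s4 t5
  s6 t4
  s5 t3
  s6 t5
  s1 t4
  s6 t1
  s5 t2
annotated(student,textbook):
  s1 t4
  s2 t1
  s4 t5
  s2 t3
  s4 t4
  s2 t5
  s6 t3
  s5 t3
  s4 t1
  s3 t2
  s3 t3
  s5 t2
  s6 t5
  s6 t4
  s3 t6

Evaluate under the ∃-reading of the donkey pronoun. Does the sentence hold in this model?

True

"it" takes "a textbook" as antecedent — a donkey pronoun bound across the clause boundary.
Weak reading: every student s with some borrowed-textbook has at least one borrowed-textbook t such that returned(s,t) ∧ annotated(s,t).
Per student: s1:✓  s2:✓  s3:✓  s4:✓  s5:✓  s6:✓
Every student in the restrictor has a witness.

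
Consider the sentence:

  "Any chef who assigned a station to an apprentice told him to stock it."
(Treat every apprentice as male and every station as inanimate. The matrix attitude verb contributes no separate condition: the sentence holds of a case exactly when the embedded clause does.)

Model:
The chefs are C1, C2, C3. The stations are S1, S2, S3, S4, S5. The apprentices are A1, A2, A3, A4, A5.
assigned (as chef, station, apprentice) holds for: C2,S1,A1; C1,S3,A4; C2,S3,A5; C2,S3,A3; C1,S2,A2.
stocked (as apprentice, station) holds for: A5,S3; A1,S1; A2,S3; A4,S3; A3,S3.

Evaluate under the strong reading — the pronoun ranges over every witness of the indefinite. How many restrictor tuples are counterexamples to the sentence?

1

"him" takes "an apprentice" as antecedent and "it" takes "a station"; both are donkey pronouns co-varying with the restrictor.
Strong reading: for every (c,s,a) with assigned(c,s,a), stocked(a,s).
Restrictor triples: (C1,S2,A2)→stocked(A2,S2) ✗  (C1,S3,A4)→stocked(A4,S3) ✓  (C2,S1,A1)→stocked(A1,S1) ✓  (C2,S3,A3)→stocked(A3,S3) ✓  (C2,S3,A5)→stocked(A5,S3) ✓
Counterexamples (restrictor triples failing the scope): 1.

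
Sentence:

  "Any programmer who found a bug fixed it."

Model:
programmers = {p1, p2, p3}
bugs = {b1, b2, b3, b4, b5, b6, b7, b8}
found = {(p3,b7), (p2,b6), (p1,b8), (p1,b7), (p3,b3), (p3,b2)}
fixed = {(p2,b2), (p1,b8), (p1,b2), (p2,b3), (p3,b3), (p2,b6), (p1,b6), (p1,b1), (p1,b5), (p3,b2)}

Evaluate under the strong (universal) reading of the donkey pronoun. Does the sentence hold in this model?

"it" takes "a bug" as antecedent — a donkey pronoun bound across the clause boundary.
Strong reading: for every (p,b) with found(p,b), fixed(p,b).
Restrictor pairs: (p1,b7) ✗  (p1,b8) ✓  (p2,b6) ✓  (p3,b2) ✓  (p3,b3) ✓  (p3,b7) ✗
Counterexample: (p1,b7) is in found but fails the scope.

False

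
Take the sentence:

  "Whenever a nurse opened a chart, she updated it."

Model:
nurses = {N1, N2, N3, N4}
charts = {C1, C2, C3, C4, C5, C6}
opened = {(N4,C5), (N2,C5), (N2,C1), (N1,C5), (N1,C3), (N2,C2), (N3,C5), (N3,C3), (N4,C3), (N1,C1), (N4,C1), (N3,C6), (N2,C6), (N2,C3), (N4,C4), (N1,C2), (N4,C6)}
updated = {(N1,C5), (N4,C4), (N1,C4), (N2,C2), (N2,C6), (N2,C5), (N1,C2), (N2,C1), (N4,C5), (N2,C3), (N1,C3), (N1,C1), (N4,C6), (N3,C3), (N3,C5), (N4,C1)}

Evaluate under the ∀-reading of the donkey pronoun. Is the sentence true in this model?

False

"it" takes "a chart" as antecedent — a donkey pronoun bound across the clause boundary.
Strong reading: for every (n,c) with opened(n,c), updated(n,c).
Restrictor pairs: (N1,C1) ✓  (N1,C2) ✓  (N1,C3) ✓  (N1,C5) ✓  (N2,C1) ✓  (N2,C2) ✓  (N2,C3) ✓  (N2,C5) ✓  (N2,C6) ✓  (N3,C3) ✓  (N3,C5) ✓  (N3,C6) ✗  (N4,C1) ✓  (N4,C3) ✗  (N4,C4) ✓  (N4,C5) ✓  (N4,C6) ✓
Counterexample: (N3,C6) is in opened but fails the scope.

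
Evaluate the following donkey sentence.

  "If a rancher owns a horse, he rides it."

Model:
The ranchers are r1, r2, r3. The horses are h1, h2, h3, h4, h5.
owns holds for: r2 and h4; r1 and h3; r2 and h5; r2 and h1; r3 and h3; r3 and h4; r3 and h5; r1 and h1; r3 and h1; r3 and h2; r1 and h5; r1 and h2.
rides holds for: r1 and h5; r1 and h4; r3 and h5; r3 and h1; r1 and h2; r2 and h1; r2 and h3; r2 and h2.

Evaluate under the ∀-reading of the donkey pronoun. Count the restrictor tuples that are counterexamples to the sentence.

"it" takes "a horse" as antecedent — a donkey pronoun bound across the clause boundary.
Strong reading: for every (r,h) with owns(r,h), rides(r,h).
Restrictor pairs: (r1,h1) ✗  (r1,h2) ✓  (r1,h3) ✗  (r1,h5) ✓  (r2,h1) ✓  (r2,h4) ✗  (r2,h5) ✗  (r3,h1) ✓  (r3,h2) ✗  (r3,h3) ✗  (r3,h4) ✗  (r3,h5) ✓
Counterexamples (restrictor pairs failing the scope): 7.

7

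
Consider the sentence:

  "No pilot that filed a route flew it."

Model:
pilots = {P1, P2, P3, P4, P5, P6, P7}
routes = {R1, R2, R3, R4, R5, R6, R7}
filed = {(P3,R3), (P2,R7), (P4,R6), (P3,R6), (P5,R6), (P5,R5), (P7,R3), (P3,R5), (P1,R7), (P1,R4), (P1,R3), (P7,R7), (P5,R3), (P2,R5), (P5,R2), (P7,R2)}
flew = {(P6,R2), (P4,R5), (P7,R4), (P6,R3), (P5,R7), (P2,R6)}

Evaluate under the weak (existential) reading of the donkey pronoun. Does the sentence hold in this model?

"it" takes "a route" as antecedent — a donkey pronoun bound across the clause boundary.
Truth condition: for no (p,r) with filed(p,r) does flew(p,r) hold.
Restrictor pairs — does the scope hold? (P1,R3):fails  (P1,R4):fails  (P1,R7):fails  (P2,R5):fails  (P2,R7):fails  (P3,R3):fails  (P3,R5):fails  (P3,R6):fails  (P4,R6):fails  (P5,R2):fails  (P5,R3):fails  (P5,R5):fails  (P5,R6):fails  (P7,R2):fails  (P7,R3):fails  (P7,R7):fails
Scope holds for no restrictor pair, so the sentence is true.

True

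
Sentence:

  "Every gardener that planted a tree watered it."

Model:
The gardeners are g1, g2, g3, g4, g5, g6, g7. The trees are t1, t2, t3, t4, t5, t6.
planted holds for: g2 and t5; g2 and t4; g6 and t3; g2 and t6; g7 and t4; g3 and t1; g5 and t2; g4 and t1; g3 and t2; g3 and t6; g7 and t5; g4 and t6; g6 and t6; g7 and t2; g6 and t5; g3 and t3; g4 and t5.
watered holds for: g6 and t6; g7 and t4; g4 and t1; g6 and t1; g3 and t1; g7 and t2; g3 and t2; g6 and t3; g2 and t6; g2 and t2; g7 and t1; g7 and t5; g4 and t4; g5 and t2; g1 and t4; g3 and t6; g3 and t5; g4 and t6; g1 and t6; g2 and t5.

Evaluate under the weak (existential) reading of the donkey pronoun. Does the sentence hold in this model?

"it" takes "a tree" as antecedent — a donkey pronoun bound across the clause boundary.
Weak reading: every gardener g with some planted-tree has at least one planted-tree t such that watered(g,t).
Per gardener: g2:✓  g3:✓  g4:✓  g5:✓  g6:✓  g7:✓
Every gardener in the restrictor has a witness.

True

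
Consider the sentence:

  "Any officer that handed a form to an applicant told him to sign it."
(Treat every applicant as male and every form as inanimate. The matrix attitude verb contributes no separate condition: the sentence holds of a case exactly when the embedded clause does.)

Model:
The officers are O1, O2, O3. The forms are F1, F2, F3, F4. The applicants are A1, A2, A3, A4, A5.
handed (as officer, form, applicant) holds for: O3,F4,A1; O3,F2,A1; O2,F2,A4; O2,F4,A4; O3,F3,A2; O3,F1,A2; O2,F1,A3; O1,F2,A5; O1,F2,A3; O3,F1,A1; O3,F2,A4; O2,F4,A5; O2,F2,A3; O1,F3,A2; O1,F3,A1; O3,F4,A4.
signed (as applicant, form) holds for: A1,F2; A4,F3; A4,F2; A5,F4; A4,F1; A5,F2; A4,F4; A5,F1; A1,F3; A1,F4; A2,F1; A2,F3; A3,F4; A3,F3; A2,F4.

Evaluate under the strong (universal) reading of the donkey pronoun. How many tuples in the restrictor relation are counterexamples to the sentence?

4

"him" takes "an applicant" as antecedent and "it" takes "a form"; both are donkey pronouns co-varying with the restrictor.
Strong reading: for every (o,f,a) with handed(o,f,a), signed(a,f).
Restrictor triples: (O1,F2,A3)→signed(A3,F2) ✗  (O1,F2,A5)→signed(A5,F2) ✓  (O1,F3,A1)→signed(A1,F3) ✓  (O1,F3,A2)→signed(A2,F3) ✓  (O2,F1,A3)→signed(A3,F1) ✗  (O2,F2,A3)→signed(A3,F2) ✗  (O2,F2,A4)→signed(A4,F2) ✓  (O2,F4,A4)→signed(A4,F4) ✓  (O2,F4,A5)→signed(A5,F4) ✓  (O3,F1,A1)→signed(A1,F1) ✗  (O3,F1,A2)→signed(A2,F1) ✓  (O3,F2,A1)→signed(A1,F2) ✓  (O3,F2,A4)→signed(A4,F2) ✓  (O3,F3,A2)→signed(A2,F3) ✓  (O3,F4,A1)→signed(A1,F4) ✓  (O3,F4,A4)→signed(A4,F4) ✓
Counterexamples (restrictor triples failing the scope): 4.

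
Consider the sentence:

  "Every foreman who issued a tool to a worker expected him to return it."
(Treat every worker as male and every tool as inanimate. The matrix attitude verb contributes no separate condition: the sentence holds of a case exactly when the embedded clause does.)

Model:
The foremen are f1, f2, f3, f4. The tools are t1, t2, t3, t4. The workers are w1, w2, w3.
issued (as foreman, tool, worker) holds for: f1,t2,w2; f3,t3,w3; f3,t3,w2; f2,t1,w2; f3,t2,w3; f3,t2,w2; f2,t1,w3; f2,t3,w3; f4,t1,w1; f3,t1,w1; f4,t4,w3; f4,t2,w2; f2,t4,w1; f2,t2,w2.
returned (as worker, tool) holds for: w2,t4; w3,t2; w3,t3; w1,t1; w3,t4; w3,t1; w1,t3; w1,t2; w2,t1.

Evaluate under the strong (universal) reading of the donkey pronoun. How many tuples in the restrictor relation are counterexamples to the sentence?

6

"him" takes "a worker" as antecedent and "it" takes "a tool"; both are donkey pronouns co-varying with the restrictor.
Strong reading: for every (f,t,w) with issued(f,t,w), returned(w,t).
Restrictor triples: (f1,t2,w2)→returned(w2,t2) ✗  (f2,t1,w2)→returned(w2,t1) ✓  (f2,t1,w3)→returned(w3,t1) ✓  (f2,t2,w2)→returned(w2,t2) ✗  (f2,t3,w3)→returned(w3,t3) ✓  (f2,t4,w1)→returned(w1,t4) ✗  (f3,t1,w1)→returned(w1,t1) ✓  (f3,t2,w2)→returned(w2,t2) ✗  (f3,t2,w3)→returned(w3,t2) ✓  (f3,t3,w2)→returned(w2,t3) ✗  (f3,t3,w3)→returned(w3,t3) ✓  (f4,t1,w1)→returned(w1,t1) ✓  (f4,t2,w2)→returned(w2,t2) ✗  (f4,t4,w3)→returned(w3,t4) ✓
Counterexamples (restrictor triples failing the scope): 6.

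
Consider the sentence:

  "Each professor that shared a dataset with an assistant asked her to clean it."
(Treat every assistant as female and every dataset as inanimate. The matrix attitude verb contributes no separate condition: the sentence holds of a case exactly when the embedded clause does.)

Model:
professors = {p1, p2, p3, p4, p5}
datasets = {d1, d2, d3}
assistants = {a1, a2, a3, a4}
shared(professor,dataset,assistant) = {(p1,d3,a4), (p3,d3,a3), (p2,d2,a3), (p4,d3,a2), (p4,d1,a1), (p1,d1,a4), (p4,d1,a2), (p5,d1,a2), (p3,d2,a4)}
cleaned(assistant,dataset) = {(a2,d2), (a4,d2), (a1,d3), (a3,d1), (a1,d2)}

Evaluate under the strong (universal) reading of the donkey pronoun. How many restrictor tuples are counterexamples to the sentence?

"her" takes "an assistant" as antecedent and "it" takes "a dataset"; both are donkey pronouns co-varying with the restrictor.
Strong reading: for every (p,d,a) with shared(p,d,a), cleaned(a,d).
Restrictor triples: (p1,d1,a4)→cleaned(a4,d1) ✗  (p1,d3,a4)→cleaned(a4,d3) ✗  (p2,d2,a3)→cleaned(a3,d2) ✗  (p3,d2,a4)→cleaned(a4,d2) ✓  (p3,d3,a3)→cleaned(a3,d3) ✗  (p4,d1,a1)→cleaned(a1,d1) ✗  (p4,d1,a2)→cleaned(a2,d1) ✗  (p4,d3,a2)→cleaned(a2,d3) ✗  (p5,d1,a2)→cleaned(a2,d1) ✗
Counterexamples (restrictor triples failing the scope): 8.

8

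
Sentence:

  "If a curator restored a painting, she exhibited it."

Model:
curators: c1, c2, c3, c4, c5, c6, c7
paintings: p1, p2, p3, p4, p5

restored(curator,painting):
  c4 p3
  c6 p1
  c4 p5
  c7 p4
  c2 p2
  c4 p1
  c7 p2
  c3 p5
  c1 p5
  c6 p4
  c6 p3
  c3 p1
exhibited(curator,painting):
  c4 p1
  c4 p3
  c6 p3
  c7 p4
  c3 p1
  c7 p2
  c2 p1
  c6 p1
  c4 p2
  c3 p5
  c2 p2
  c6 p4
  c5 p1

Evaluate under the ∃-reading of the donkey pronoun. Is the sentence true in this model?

"it" takes "a painting" as antecedent — a donkey pronoun bound across the clause boundary.
Weak reading: every curator c with some restored-painting has at least one restored-painting p such that exhibited(c,p).
Per curator: c1:✗  c2:✓  c3:✓  c4:✓  c6:✓  c7:✓
c1 has no witness among its restored-paintings.

False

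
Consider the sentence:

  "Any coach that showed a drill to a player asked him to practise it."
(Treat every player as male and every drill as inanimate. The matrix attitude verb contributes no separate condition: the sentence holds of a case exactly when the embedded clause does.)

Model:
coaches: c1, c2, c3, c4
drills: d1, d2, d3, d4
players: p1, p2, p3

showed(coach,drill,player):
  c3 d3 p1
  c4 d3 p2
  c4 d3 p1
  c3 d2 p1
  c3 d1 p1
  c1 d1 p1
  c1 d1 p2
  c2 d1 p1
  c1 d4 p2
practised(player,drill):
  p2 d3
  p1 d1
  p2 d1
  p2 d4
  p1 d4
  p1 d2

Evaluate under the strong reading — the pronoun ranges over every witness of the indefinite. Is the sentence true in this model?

"him" takes "a player" as antecedent and "it" takes "a drill"; both are donkey pronouns co-varying with the restrictor.
Strong reading: for every (c,d,p) with showed(c,d,p), practised(p,d).
Restrictor triples: (c1,d1,p1)→practised(p1,d1) ✓  (c1,d1,p2)→practised(p2,d1) ✓  (c1,d4,p2)→practised(p2,d4) ✓  (c2,d1,p1)→practised(p1,d1) ✓  (c3,d1,p1)→practised(p1,d1) ✓  (c3,d2,p1)→practised(p1,d2) ✓  (c3,d3,p1)→practised(p1,d3) ✗  (c4,d3,p1)→practised(p1,d3) ✗  (c4,d3,p2)→practised(p2,d3) ✓
Counterexample: (c3,d3,p1) — practised(p1,d3) does not hold.

False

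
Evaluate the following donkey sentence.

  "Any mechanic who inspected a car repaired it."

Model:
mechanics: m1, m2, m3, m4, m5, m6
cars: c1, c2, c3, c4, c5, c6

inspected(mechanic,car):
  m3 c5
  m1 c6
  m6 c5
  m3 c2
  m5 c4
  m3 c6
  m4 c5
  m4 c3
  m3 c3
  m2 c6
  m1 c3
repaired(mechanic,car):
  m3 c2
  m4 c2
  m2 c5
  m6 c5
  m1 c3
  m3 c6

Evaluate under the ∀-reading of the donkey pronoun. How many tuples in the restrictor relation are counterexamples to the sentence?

"it" takes "a car" as antecedent — a donkey pronoun bound across the clause boundary.
Strong reading: for every (m,c) with inspected(m,c), repaired(m,c).
Restrictor pairs: (m1,c3) ✓  (m1,c6) ✗  (m2,c6) ✗  (m3,c2) ✓  (m3,c3) ✗  (m3,c5) ✗  (m3,c6) ✓  (m4,c3) ✗  (m4,c5) ✗  (m5,c4) ✗  (m6,c5) ✓
Counterexamples (restrictor pairs failing the scope): 7.

7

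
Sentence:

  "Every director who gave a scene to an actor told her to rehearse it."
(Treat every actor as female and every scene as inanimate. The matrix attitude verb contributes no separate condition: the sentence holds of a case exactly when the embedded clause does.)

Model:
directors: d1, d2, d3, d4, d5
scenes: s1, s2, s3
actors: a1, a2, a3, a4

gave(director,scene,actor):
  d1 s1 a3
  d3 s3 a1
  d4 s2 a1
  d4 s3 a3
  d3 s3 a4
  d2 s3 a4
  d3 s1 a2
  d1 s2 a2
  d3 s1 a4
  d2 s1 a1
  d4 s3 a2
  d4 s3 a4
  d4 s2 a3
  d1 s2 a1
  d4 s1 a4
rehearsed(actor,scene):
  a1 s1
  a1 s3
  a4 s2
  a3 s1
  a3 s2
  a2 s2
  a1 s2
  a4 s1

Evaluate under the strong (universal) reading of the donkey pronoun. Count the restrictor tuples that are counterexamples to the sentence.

"her" takes "an actor" as antecedent and "it" takes "a scene"; both are donkey pronouns co-varying with the restrictor.
Strong reading: for every (d,s,a) with gave(d,s,a), rehearsed(a,s).
Restrictor triples: (d1,s1,a3)→rehearsed(a3,s1) ✓  (d1,s2,a1)→rehearsed(a1,s2) ✓  (d1,s2,a2)→rehearsed(a2,s2) ✓  (d2,s1,a1)→rehearsed(a1,s1) ✓  (d2,s3,a4)→rehearsed(a4,s3) ✗  (d3,s1,a2)→rehearsed(a2,s1) ✗  (d3,s1,a4)→rehearsed(a4,s1) ✓  (d3,s3,a1)→rehearsed(a1,s3) ✓  (d3,s3,a4)→rehearsed(a4,s3) ✗  (d4,s1,a4)→rehearsed(a4,s1) ✓  (d4,s2,a1)→rehearsed(a1,s2) ✓  (d4,s2,a3)→rehearsed(a3,s2) ✓  (d4,s3,a2)→rehearsed(a2,s3) ✗  (d4,s3,a3)→rehearsed(a3,s3) ✗  (d4,s3,a4)→rehearsed(a4,s3) ✗
Counterexamples (restrictor triples failing the scope): 6.

6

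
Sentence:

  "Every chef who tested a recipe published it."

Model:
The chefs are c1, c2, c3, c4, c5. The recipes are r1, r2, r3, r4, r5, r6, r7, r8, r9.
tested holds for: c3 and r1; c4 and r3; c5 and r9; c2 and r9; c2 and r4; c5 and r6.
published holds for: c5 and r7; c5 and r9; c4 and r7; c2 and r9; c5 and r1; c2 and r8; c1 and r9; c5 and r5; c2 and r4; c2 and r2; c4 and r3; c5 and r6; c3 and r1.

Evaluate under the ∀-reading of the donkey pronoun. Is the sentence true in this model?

"it" takes "a recipe" as antecedent — a donkey pronoun bound across the clause boundary.
Strong reading: for every (c,r) with tested(c,r), published(c,r).
Restrictor pairs: (c2,r4) ✓  (c2,r9) ✓  (c3,r1) ✓  (c4,r3) ✓  (c5,r6) ✓  (c5,r9) ✓
Every restrictor pair satisfies the scope.

True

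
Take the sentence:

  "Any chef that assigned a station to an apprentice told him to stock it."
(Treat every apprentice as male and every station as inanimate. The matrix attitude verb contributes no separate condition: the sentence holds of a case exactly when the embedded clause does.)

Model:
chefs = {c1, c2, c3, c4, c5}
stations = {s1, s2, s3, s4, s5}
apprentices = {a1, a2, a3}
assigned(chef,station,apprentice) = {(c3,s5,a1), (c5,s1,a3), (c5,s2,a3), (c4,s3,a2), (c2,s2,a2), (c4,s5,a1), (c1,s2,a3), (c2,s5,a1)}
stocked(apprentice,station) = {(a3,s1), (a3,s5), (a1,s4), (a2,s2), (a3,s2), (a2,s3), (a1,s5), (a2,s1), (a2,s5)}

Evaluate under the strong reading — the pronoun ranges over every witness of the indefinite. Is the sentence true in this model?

True

"him" takes "an apprentice" as antecedent and "it" takes "a station"; both are donkey pronouns co-varying with the restrictor.
Strong reading: for every (c,s,a) with assigned(c,s,a), stocked(a,s).
Restrictor triples: (c1,s2,a3)→stocked(a3,s2) ✓  (c2,s2,a2)→stocked(a2,s2) ✓  (c2,s5,a1)→stocked(a1,s5) ✓  (c3,s5,a1)→stocked(a1,s5) ✓  (c4,s3,a2)→stocked(a2,s3) ✓  (c4,s5,a1)→stocked(a1,s5) ✓  (c5,s1,a3)→stocked(a3,s1) ✓  (c5,s2,a3)→stocked(a3,s2) ✓
Every restrictor triple satisfies the scope.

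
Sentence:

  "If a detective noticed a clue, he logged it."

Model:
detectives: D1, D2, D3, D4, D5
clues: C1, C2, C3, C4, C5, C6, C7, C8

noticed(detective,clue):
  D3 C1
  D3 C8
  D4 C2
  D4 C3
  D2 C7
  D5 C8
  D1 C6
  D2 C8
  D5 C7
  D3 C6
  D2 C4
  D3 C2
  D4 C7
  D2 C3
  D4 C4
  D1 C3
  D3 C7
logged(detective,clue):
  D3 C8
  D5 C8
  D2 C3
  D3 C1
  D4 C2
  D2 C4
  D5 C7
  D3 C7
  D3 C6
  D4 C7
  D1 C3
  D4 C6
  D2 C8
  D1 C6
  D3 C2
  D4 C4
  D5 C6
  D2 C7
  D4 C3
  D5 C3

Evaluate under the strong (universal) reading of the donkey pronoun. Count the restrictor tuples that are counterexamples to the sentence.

"it" takes "a clue" as antecedent — a donkey pronoun bound across the clause boundary.
Strong reading: for every (d,c) with noticed(d,c), logged(d,c).
Restrictor pairs: (D1,C3) ✓  (D1,C6) ✓  (D2,C3) ✓  (D2,C4) ✓  (D2,C7) ✓  (D2,C8) ✓  (D3,C1) ✓  (D3,C2) ✓  (D3,C6) ✓  (D3,C7) ✓  (D3,C8) ✓  (D4,C2) ✓  (D4,C3) ✓  (D4,C4) ✓  (D4,C7) ✓  (D5,C7) ✓  (D5,C8) ✓
Counterexamples (restrictor pairs failing the scope): 0.

0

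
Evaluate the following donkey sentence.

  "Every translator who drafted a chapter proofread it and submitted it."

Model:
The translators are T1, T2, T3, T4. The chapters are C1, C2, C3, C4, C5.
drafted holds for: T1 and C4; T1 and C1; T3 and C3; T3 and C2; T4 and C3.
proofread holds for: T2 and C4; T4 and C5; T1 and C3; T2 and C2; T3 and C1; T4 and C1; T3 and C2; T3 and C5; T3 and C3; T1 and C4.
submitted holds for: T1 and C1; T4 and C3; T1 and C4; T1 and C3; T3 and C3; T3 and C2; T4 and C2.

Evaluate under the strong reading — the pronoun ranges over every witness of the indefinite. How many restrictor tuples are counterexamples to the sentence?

2

"it" takes "a chapter" as antecedent — a donkey pronoun bound across the clause boundary.
Strong reading: for every (t,c) with drafted(t,c), proofread(t,c) ∧ submitted(t,c).
Restrictor pairs: (T1,C1) ✗  (T1,C4) ✓  (T3,C2) ✓  (T3,C3) ✓  (T4,C3) ✗
Counterexamples (restrictor pairs failing the scope): 2.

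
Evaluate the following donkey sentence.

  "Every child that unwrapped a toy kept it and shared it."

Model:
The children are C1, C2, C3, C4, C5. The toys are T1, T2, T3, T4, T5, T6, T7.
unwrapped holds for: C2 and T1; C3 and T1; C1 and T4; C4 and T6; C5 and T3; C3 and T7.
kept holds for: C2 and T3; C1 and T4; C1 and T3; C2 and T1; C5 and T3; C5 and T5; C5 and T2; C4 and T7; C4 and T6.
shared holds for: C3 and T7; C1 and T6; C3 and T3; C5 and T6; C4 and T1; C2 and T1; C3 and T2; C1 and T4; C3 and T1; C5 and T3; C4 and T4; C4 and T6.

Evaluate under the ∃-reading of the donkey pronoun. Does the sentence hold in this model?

"it" takes "a toy" as antecedent — a donkey pronoun bound across the clause boundary.
Weak reading: every child c with some unwrapped-toy has at least one unwrapped-toy t such that kept(c,t) ∧ shared(c,t).
Per child: C1:✓  C2:✓  C3:✗  C4:✓  C5:✓
C3 has no witness among its unwrapped-toys.

False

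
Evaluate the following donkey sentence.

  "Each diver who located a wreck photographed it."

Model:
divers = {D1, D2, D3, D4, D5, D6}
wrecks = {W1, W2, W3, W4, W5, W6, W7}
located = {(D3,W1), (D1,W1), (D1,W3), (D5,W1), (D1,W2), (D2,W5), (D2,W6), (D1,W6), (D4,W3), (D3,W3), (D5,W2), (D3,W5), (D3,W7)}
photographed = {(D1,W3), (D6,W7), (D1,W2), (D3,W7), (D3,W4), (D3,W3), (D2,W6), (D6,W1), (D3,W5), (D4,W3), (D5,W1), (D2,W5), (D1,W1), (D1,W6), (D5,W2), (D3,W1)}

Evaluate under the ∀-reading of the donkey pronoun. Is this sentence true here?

True

"it" takes "a wreck" as antecedent — a donkey pronoun bound across the clause boundary.
Strong reading: for every (d,w) with located(d,w), photographed(d,w).
Restrictor pairs: (D1,W1) ✓  (D1,W2) ✓  (D1,W3) ✓  (D1,W6) ✓  (D2,W5) ✓  (D2,W6) ✓  (D3,W1) ✓  (D3,W3) ✓  (D3,W5) ✓  (D3,W7) ✓  (D4,W3) ✓  (D5,W1) ✓  (D5,W2) ✓
Every restrictor pair satisfies the scope.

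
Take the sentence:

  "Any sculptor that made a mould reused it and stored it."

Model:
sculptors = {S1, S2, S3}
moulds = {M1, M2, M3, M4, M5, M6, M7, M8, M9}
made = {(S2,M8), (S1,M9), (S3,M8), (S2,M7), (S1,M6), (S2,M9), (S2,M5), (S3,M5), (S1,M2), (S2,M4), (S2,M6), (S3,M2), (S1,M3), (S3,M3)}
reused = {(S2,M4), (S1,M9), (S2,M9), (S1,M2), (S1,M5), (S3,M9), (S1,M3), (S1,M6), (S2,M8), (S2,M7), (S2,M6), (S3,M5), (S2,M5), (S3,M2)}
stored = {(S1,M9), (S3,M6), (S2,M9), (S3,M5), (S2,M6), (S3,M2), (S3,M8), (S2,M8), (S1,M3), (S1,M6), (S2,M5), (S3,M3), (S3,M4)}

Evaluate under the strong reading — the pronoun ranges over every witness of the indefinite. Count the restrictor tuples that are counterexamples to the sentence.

5

"it" takes "a mould" as antecedent — a donkey pronoun bound across the clause boundary.
Strong reading: for every (s,m) with made(s,m), reused(s,m) ∧ stored(s,m).
Restrictor pairs: (S1,M2) ✗  (S1,M3) ✓  (S1,M6) ✓  (S1,M9) ✓  (S2,M4) ✗  (S2,M5) ✓  (S2,M6) ✓  (S2,M7) ✗  (S2,M8) ✓  (S2,M9) ✓  (S3,M2) ✓  (S3,M3) ✗  (S3,M5) ✓  (S3,M8) ✗
Counterexamples (restrictor pairs failing the scope): 5.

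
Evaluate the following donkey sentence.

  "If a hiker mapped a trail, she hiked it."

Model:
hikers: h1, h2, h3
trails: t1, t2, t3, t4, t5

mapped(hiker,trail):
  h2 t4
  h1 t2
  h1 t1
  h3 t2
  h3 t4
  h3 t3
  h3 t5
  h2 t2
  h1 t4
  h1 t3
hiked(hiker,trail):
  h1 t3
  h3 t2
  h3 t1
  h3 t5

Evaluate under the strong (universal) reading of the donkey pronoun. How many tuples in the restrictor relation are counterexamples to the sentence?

7

"it" takes "a trail" as antecedent — a donkey pronoun bound across the clause boundary.
Strong reading: for every (h,t) with mapped(h,t), hiked(h,t).
Restrictor pairs: (h1,t1) ✗  (h1,t2) ✗  (h1,t3) ✓  (h1,t4) ✗  (h2,t2) ✗  (h2,t4) ✗  (h3,t2) ✓  (h3,t3) ✗  (h3,t4) ✗  (h3,t5) ✓
Counterexamples (restrictor pairs failing the scope): 7.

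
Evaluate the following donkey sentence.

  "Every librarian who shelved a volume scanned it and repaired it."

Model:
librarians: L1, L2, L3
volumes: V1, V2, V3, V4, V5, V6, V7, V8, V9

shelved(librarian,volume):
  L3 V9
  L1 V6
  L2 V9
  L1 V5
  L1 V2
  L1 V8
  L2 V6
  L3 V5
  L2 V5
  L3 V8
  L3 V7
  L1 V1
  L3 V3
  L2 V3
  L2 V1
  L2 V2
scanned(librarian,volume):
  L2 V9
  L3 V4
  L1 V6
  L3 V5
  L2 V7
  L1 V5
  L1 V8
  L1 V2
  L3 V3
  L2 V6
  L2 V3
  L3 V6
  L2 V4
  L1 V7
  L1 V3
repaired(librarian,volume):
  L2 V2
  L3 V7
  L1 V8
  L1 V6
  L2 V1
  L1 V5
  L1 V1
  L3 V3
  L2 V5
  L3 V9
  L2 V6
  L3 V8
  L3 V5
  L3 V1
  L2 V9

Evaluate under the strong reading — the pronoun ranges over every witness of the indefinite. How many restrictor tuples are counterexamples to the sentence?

"it" takes "a volume" as antecedent — a donkey pronoun bound across the clause boundary.
Strong reading: for every (l,v) with shelved(l,v), scanned(l,v) ∧ repaired(l,v).
Restrictor pairs: (L1,V1) ✗  (L1,V2) ✗  (L1,V5) ✓  (L1,V6) ✓  (L1,V8) ✓  (L2,V1) ✗  (L2,V2) ✗  (L2,V3) ✗  (L2,V5) ✗  (L2,V6) ✓  (L2,V9) ✓  (L3,V3) ✓  (L3,V5) ✓  (L3,V7) ✗  (L3,V8) ✗  (L3,V9) ✗
Counterexamples (restrictor pairs failing the scope): 9.

9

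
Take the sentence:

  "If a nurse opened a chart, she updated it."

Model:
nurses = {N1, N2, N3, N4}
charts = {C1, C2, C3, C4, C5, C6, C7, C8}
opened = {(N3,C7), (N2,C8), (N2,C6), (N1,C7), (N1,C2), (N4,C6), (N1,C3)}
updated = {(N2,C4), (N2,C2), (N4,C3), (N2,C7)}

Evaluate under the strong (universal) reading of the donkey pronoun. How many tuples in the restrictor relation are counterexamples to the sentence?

"it" takes "a chart" as antecedent — a donkey pronoun bound across the clause boundary.
Strong reading: for every (n,c) with opened(n,c), updated(n,c).
Restrictor pairs: (N1,C2) ✗  (N1,C3) ✗  (N1,C7) ✗  (N2,C6) ✗  (N2,C8) ✗  (N3,C7) ✗  (N4,C6) ✗
Counterexamples (restrictor pairs failing the scope): 7.

7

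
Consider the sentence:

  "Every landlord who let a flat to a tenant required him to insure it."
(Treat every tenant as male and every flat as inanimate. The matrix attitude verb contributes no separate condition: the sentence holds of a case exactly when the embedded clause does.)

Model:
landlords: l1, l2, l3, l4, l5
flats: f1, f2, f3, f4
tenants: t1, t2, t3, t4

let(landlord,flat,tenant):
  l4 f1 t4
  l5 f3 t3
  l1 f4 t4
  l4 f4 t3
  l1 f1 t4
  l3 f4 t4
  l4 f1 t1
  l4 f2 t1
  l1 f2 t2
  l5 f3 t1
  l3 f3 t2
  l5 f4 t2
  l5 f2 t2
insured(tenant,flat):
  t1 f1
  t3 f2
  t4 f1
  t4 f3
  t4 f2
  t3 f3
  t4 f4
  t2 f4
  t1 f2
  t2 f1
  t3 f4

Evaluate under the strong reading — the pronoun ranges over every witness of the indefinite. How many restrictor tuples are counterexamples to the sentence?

4

"him" takes "a tenant" as antecedent and "it" takes "a flat"; both are donkey pronouns co-varying with the restrictor.
Strong reading: for every (l,f,t) with let(l,f,t), insured(t,f).
Restrictor triples: (l1,f1,t4)→insured(t4,f1) ✓  (l1,f2,t2)→insured(t2,f2) ✗  (l1,f4,t4)→insured(t4,f4) ✓  (l3,f3,t2)→insured(t2,f3) ✗  (l3,f4,t4)→insured(t4,f4) ✓  (l4,f1,t1)→insured(t1,f1) ✓  (l4,f1,t4)→insured(t4,f1) ✓  (l4,f2,t1)→insured(t1,f2) ✓  (l4,f4,t3)→insured(t3,f4) ✓  (l5,f2,t2)→insured(t2,f2) ✗  (l5,f3,t1)→insured(t1,f3) ✗  (l5,f3,t3)→insured(t3,f3) ✓  (l5,f4,t2)→insured(t2,f4) ✓
Counterexamples (restrictor triples failing the scope): 4.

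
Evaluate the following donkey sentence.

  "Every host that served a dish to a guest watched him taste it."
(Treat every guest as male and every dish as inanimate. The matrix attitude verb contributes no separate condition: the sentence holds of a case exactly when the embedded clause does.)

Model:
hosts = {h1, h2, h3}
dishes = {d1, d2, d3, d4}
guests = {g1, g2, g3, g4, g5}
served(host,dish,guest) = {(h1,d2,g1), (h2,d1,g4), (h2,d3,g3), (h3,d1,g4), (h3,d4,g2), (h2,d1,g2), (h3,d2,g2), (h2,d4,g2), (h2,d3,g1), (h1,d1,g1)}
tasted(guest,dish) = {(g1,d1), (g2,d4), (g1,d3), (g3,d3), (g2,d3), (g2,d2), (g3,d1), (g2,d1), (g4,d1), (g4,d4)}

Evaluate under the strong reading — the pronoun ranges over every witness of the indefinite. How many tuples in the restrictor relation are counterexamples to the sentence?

"him" takes "a guest" as antecedent and "it" takes "a dish"; both are donkey pronouns co-varying with the restrictor.
Strong reading: for every (h,d,g) with served(h,d,g), tasted(g,d).
Restrictor triples: (h1,d1,g1)→tasted(g1,d1) ✓  (h1,d2,g1)→tasted(g1,d2) ✗  (h2,d1,g2)→tasted(g2,d1) ✓  (h2,d1,g4)→tasted(g4,d1) ✓  (h2,d3,g1)→tasted(g1,d3) ✓  (h2,d3,g3)→tasted(g3,d3) ✓  (h2,d4,g2)→tasted(g2,d4) ✓  (h3,d1,g4)→tasted(g4,d1) ✓  (h3,d2,g2)→tasted(g2,d2) ✓  (h3,d4,g2)→tasted(g2,d4) ✓
Counterexamples (restrictor triples failing the scope): 1.

1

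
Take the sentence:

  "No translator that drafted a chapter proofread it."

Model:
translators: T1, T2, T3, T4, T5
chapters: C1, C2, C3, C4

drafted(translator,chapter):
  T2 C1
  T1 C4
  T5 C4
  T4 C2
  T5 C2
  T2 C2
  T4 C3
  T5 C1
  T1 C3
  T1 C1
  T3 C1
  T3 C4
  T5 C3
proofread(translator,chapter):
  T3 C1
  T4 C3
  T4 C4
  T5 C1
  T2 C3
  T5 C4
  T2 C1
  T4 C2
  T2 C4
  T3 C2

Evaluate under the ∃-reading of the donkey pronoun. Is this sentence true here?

"it" takes "a chapter" as antecedent — a donkey pronoun bound across the clause boundary.
Truth condition: for no (t,c) with drafted(t,c) does proofread(t,c) hold.
Restrictor pairs — does the scope hold? (T1,C1):fails  (T1,C3):fails  (T1,C4):fails  (T2,C1):holds  (T2,C2):fails  (T3,C1):holds  (T3,C4):fails  (T4,C2):holds  (T4,C3):holds  (T5,C1):holds  (T5,C2):fails  (T5,C3):fails  (T5,C4):holds
Scope holds for 6 pair(s), so the sentence is false.

False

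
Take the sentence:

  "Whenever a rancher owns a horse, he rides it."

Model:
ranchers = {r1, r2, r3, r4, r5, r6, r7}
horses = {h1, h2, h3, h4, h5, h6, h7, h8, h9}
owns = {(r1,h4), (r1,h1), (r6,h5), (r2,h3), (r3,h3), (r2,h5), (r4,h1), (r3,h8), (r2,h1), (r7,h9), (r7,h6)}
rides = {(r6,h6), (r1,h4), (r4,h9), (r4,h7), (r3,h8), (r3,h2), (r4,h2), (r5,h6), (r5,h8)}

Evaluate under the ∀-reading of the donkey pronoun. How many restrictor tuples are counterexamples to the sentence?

9

"it" takes "a horse" as antecedent — a donkey pronoun bound across the clause boundary.
Strong reading: for every (r,h) with owns(r,h), rides(r,h).
Restrictor pairs: (r1,h1) ✗  (r1,h4) ✓  (r2,h1) ✗  (r2,h3) ✗  (r2,h5) ✗  (r3,h3) ✗  (r3,h8) ✓  (r4,h1) ✗  (r6,h5) ✗  (r7,h6) ✗  (r7,h9) ✗
Counterexamples (restrictor pairs failing the scope): 9.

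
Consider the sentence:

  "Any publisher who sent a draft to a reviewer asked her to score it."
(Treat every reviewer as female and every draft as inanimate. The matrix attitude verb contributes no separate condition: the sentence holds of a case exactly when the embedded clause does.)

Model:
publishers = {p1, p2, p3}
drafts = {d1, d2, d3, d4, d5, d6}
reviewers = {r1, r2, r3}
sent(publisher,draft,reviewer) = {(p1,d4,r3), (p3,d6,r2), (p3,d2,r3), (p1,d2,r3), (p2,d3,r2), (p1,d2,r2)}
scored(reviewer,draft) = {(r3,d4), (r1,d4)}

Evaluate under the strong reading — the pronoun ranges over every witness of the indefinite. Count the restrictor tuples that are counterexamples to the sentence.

"her" takes "a reviewer" as antecedent and "it" takes "a draft"; both are donkey pronouns co-varying with the restrictor.
Strong reading: for every (p,d,r) with sent(p,d,r), scored(r,d).
Restrictor triples: (p1,d2,r2)→scored(r2,d2) ✗  (p1,d2,r3)→scored(r3,d2) ✗  (p1,d4,r3)→scored(r3,d4) ✓  (p2,d3,r2)→scored(r2,d3) ✗  (p3,d2,r3)→scored(r3,d2) ✗  (p3,d6,r2)→scored(r2,d6) ✗
Counterexamples (restrictor triples failing the scope): 5.

5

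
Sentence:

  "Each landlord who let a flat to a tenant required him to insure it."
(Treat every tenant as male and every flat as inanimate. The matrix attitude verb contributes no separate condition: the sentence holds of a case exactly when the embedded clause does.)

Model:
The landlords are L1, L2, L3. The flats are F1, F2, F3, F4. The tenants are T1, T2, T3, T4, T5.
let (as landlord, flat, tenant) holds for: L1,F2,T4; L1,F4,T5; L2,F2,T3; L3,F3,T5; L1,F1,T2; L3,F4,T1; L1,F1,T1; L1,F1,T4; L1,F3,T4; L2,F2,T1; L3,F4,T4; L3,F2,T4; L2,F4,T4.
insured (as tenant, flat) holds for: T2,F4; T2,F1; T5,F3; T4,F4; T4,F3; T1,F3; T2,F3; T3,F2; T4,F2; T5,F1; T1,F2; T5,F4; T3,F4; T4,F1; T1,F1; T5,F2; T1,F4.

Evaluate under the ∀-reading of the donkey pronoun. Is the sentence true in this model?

True

"him" takes "a tenant" as antecedent and "it" takes "a flat"; both are donkey pronouns co-varying with the restrictor.
Strong reading: for every (l,f,t) with let(l,f,t), insured(t,f).
Restrictor triples: (L1,F1,T1)→insured(T1,F1) ✓  (L1,F1,T2)→insured(T2,F1) ✓  (L1,F1,T4)→insured(T4,F1) ✓  (L1,F2,T4)→insured(T4,F2) ✓  (L1,F3,T4)→insured(T4,F3) ✓  (L1,F4,T5)→insured(T5,F4) ✓  (L2,F2,T1)→insured(T1,F2) ✓  (L2,F2,T3)→insured(T3,F2) ✓  (L2,F4,T4)→insured(T4,F4) ✓  (L3,F2,T4)→insured(T4,F2) ✓  (L3,F3,T5)→insured(T5,F3) ✓  (L3,F4,T1)→insured(T1,F4) ✓  (L3,F4,T4)→insured(T4,F4) ✓
Every restrictor triple satisfies the scope.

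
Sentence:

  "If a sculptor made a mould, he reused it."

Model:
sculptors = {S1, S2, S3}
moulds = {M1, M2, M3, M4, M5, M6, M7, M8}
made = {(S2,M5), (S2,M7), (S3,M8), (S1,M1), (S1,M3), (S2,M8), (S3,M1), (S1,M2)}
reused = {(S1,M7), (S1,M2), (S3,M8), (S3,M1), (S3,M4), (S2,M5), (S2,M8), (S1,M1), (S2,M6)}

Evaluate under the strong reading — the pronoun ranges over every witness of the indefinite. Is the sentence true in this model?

False

"it" takes "a mould" as antecedent — a donkey pronoun bound across the clause boundary.
Strong reading: for every (s,m) with made(s,m), reused(s,m).
Restrictor pairs: (S1,M1) ✓  (S1,M2) ✓  (S1,M3) ✗  (S2,M5) ✓  (S2,M7) ✗  (S2,M8) ✓  (S3,M1) ✓  (S3,M8) ✓
Counterexample: (S1,M3) is in made but fails the scope.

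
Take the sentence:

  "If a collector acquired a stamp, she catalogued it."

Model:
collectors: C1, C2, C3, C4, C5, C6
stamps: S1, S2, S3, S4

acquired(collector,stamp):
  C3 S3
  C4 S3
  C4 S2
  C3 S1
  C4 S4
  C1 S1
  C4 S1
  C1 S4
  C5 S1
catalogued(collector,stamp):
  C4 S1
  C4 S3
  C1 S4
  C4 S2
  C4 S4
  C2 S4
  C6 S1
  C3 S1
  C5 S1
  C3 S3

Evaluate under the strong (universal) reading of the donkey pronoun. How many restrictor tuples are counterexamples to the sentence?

"it" takes "a stamp" as antecedent — a donkey pronoun bound across the clause boundary.
Strong reading: for every (c,s) with acquired(c,s), catalogued(c,s).
Restrictor pairs: (C1,S1) ✗  (C1,S4) ✓  (C3,S1) ✓  (C3,S3) ✓  (C4,S1) ✓  (C4,S2) ✓  (C4,S3) ✓  (C4,S4) ✓  (C5,S1) ✓
Counterexamples (restrictor pairs failing the scope): 1.

1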